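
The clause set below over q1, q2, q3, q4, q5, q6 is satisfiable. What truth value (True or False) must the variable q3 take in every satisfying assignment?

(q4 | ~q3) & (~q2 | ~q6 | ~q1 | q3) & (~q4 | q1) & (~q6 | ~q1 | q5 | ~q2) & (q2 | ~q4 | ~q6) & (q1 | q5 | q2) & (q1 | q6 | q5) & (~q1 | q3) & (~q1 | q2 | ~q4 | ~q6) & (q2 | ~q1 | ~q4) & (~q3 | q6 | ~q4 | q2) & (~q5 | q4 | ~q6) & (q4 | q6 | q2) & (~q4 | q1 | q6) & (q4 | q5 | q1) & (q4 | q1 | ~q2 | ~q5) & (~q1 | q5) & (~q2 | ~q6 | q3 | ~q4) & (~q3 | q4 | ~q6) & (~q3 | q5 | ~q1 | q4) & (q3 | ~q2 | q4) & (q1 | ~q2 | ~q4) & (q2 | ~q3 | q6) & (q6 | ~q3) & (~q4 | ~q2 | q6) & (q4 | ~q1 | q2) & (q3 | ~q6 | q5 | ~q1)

True

Suppose q3 = 0.
(~q1) alone gives q1 = 0.
(~q4) alone gives q4 = 0.
(q5) alone gives q5 = 1.
(~q6) alone gives q6 = 0.
(q2) alone gives q2 = 1.
But (~q2) is also a unit clause — contradiction.
So every satisfying assignment has q3 = True.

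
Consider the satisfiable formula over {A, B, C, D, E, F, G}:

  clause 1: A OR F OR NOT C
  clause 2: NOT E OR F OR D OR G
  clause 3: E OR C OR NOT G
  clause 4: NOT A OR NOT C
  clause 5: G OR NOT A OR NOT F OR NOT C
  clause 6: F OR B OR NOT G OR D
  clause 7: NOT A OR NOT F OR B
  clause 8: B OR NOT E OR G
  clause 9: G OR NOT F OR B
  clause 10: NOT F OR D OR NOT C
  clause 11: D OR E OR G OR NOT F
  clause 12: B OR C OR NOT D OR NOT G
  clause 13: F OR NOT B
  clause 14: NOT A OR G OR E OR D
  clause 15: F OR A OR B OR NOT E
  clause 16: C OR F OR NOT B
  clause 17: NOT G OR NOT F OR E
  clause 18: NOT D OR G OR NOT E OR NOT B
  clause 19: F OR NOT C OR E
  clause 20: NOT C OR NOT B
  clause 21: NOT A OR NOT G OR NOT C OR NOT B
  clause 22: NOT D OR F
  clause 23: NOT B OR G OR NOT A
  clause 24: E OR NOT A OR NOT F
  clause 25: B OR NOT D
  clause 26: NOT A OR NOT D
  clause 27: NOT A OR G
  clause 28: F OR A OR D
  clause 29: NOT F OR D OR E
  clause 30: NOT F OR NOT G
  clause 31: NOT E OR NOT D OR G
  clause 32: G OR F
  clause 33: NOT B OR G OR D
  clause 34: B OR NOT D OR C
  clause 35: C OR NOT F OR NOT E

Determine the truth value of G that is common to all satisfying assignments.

False

Suppose G = true.
Unit clause (NOT F) forces F = false.
Unit clause (NOT B) forces B = false.
Unit clause (D) forces D = true.
That conflicts with the unit clause (NOT D).
So every satisfying assignment has G = False.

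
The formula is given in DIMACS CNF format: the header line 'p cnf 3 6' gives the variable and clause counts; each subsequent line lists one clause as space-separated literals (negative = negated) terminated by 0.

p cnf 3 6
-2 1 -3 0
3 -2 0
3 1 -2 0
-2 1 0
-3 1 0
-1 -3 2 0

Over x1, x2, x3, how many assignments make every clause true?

3

There are 2^3 = 8 truth assignments over (x1, x2, x3).
Check each against the 6 clauses (columns in the order x1, x2, x3):
  F F F  ✓ satisfies all
  F F T  ✗ fails (¬x3 ∨ x1)
  F T F  ✗ fails (x3 ∨ ¬x2)
  F T T  ✗ fails (¬x2 ∨ x1 ∨ ¬x3)
  T F F  ✓ satisfies all
  T F T  ✗ fails (¬x1 ∨ ¬x3 ∨ x2)
  T T F  ✗ fails (x3 ∨ ¬x2)
  T T T  ✓ satisfies all
3 of the 8 rows are models.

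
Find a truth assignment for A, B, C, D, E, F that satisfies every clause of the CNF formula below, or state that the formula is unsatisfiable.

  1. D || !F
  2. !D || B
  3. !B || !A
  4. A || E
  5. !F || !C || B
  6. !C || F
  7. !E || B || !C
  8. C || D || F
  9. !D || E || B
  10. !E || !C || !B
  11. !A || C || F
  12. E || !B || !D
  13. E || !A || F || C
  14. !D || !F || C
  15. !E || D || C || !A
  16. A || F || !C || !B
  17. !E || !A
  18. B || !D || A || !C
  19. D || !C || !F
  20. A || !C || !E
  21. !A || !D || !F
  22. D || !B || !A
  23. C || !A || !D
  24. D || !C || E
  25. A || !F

A=false,  B=true,  C=false,  D=true,  E=true,  F=false

Try D = true.
(B) alone gives B = true.
(!A) alone gives A = false.
(E) alone gives E = true.
(!C) alone gives C = false.
(!F) alone gives F = false.
This assignment satisfies each clause.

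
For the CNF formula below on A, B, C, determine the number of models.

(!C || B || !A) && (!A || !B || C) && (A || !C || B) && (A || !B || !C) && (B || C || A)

There are 2^3 = 8 truth assignments over (A, B, C).
Check each against the 5 clauses (columns in the order A, B, C):
  F F F  ✗ fails (B || C || A)
  F F T  ✗ fails (A || !C || B)
  F T F  ✓ satisfies all
  F T T  ✗ fails (A || !B || !C)
  T F F  ✓ satisfies all
  T F T  ✗ fails (!C || B || !A)
  T T F  ✗ fails (!A || !B || C)
  T T T  ✓ satisfies all
3 of the 8 rows are models.

3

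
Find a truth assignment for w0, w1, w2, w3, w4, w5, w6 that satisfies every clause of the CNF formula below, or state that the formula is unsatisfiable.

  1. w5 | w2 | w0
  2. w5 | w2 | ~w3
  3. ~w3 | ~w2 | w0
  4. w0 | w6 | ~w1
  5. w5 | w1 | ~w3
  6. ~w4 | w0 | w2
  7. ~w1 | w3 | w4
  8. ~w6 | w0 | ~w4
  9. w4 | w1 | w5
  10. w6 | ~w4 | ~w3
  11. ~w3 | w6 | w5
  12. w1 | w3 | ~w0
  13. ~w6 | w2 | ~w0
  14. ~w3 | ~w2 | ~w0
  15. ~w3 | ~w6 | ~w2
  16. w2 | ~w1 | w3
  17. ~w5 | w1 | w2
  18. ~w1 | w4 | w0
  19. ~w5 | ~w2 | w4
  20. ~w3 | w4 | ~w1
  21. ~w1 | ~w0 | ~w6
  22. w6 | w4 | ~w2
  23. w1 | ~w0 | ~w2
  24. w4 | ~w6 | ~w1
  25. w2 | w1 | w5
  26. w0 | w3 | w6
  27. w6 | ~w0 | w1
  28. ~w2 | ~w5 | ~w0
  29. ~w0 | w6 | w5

UNSATISFIABLE

Suppose w5 = 1.
Suppose w1 = 1.
Suppose w0 = 1.
Unit clause (~w6) forces w6 = 0.
Unit clause (~w2) forces w2 = 0.
Unit clause (w3) forces w3 = 1.
Unit clause (~w4) forces w4 = 0.
But (w4) is also a unit clause — contradiction.
Undo w0 and try w0 = 0.
Unit clause (w6) forces w6 = 1.
Unit clause (~w4) forces w4 = 0.
But (w4) is also a unit clause — contradiction.
Both values of w0 lead to a conflict.
Undo w1 and try w1 = 0.
Unit clause (w2) forces w2 = 1.
Unit clause (w4) forces w4 = 1.
Unit clause (~w0) forces w0 = 0.
Unit clause (~w3) forces w3 = 0.
Unit clause (~w6) forces w6 = 0.
But (w6) is also a unit clause — contradiction.
Both values of w1 lead to a conflict.
Undo w5 and try w5 = 0.
Suppose w2 = 1.
Suppose w3 = 0.
Suppose w1 = 0.
Unit clause (w4) forces w4 = 1.
Unit clause (~w0) forces w0 = 0.
Unit clause (~w6) forces w6 = 0.
But (w6) is also a unit clause — contradiction.
Undo w1 and try w1 = 1.
Unit clause (w4) forces w4 = 1.
Suppose w0 = 1.
Unit clause (~w6) forces w6 = 0.
But (w6) is also a unit clause — contradiction.
Undo w0 and try w0 = 0.
Unit clause (w6) forces w6 = 1.
But (~w6) is also a unit clause — contradiction.
Both values of w0 lead to a conflict.
Both values of w1 lead to a conflict.
Undo w3 and try w3 = 1.
Unit clause (w0) forces w0 = 1.
But (~w0) is also a unit clause — contradiction.
Both values of w3 lead to a conflict.
Undo w2 and try w2 = 0.
Unit clause (w0) forces w0 = 1.
Unit clause (~w3) forces w3 = 0.
Unit clause (w1) forces w1 = 1.
But (~w1) is also a unit clause — contradiction.
Both values of w2 lead to a conflict.
Both values of w5 lead to a conflict.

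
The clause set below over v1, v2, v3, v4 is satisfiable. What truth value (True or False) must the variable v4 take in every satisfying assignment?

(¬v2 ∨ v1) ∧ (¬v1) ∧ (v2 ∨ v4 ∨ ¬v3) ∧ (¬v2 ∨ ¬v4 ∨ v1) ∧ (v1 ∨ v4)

True

Suppose v4 = False.
(¬v1) alone gives v1 = False.
That conflicts with the unit clause (v1).
So every satisfying assignment has v4 = True.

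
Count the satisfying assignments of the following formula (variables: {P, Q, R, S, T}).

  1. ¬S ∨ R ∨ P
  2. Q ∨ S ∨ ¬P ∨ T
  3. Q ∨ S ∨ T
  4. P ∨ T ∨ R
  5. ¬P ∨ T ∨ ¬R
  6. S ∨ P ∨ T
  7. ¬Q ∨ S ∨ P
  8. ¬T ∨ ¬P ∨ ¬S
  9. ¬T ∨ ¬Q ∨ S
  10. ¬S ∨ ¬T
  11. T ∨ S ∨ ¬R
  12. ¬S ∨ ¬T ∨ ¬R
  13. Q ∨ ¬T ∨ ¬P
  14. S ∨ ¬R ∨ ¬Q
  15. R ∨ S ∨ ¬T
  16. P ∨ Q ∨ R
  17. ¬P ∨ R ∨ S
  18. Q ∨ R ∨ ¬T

There are 2^5 = 32 truth assignments over (P, Q, R, S, T).
Split on P. With P = True, the clauses containing P are satisfied and ¬P drops from the rest; 2 of the 2^4 = 16 assignments to the other variables satisfy what remains.
With P = False, by the same count on the reduced clause set, 3 assignments work.
Total: 2 + 3 = 5.

5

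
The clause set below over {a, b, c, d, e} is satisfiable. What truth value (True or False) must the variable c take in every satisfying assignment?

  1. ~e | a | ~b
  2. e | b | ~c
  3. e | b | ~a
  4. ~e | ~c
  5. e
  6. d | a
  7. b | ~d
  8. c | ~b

Suppose c = 1.
The clause (~e) is unit, so e = 0.
But (e) is also a unit clause — contradiction.
So every satisfying assignment has c = False.

False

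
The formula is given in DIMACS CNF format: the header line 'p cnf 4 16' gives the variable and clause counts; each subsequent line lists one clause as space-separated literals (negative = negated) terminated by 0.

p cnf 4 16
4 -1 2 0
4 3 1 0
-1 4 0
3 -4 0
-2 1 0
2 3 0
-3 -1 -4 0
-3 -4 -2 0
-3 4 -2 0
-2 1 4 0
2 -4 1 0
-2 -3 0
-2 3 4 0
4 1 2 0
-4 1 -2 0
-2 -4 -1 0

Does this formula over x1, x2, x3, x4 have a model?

Try x1 = False.
The clause (¬x2) is unit, so x2 = False.
The clause (x3) is unit, so x3 = True.
The clause (¬x4) is unit, so x4 = False.
Now (x4) is unsatisfied and unit — conflict.
That branch fails; take x1 = True instead.
The clause (x4) is unit, so x4 = True.
The clause (x3) is unit, so x3 = True.
Now (¬x3) is unsatisfied and unit — conflict.
Either choice for x1 ends in contradiction.
No assignment satisfies every clause.

Unsatisfiable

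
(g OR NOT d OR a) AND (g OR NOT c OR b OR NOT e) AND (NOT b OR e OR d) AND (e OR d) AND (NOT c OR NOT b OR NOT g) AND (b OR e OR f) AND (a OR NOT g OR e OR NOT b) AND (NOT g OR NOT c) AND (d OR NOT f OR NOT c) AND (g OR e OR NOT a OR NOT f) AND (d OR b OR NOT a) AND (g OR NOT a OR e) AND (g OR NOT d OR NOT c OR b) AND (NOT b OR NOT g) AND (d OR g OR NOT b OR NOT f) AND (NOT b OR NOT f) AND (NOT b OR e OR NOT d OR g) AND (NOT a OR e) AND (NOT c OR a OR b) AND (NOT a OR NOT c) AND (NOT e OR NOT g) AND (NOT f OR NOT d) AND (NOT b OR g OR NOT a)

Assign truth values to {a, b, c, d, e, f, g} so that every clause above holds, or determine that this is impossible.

Case e = true:
Unit clause (NOT g) forces g = false.
Case d = true:
Unit clause (a) forces a = true.
Unit clause (NOT c) forces c = false.
Unit clause (NOT f) forces f = false.
Unit clause (NOT b) forces b = false.
This assignment satisfies each clause.

a=true,  b=false,  c=false,  d=true,  e=true,  f=false,  g=false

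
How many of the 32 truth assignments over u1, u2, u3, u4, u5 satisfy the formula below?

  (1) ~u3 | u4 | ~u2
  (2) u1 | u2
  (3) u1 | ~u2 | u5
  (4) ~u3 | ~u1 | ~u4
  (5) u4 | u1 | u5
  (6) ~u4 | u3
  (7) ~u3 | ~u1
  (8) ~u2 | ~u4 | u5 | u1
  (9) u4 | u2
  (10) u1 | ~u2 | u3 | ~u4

4

There are 2^5 = 32 truth assignments over (u1, u2, u3, u4, u5).
Split on u2. With u2 = 1, the clauses containing u2 are satisfied and ~u2 drops from the rest; 4 of the 2^4 = 16 assignments to the other variables satisfy what remains.
With u2 = 0, by the same count on the reduced clause set, 0 assignments work.
(One model: u1=F, u2=T, u3=F, u4=F, u5=T.)
Total: 4 + 0 = 4.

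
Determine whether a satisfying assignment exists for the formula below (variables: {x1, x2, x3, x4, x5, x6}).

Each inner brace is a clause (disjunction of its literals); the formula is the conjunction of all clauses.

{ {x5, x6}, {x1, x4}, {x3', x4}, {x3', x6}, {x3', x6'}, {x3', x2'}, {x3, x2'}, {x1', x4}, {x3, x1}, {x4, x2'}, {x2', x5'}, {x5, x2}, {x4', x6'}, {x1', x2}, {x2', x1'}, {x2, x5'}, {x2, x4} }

No, unsatisfiable

Try x5 = 1.
From the singleton clause (x2'), x2 = 0.
Now (x2) is unsatisfied and unit — conflict.
So x5 must be the other value — set x5 = 0.
From the singleton clause (x6), x6 = 1.
From the singleton clause (x3'), x3 = 0.
From the singleton clause (x2'), x2 = 0.
Now (x2) is unsatisfied and unit — conflict.
Either choice for x5 ends in contradiction.
No assignment satisfies every clause.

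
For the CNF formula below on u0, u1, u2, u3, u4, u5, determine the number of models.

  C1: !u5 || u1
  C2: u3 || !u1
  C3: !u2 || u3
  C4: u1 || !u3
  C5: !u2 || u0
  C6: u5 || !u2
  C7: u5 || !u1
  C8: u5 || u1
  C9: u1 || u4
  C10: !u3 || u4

3

There are 2^6 = 64 truth assignments over (u0, u1, u2, u3, u4, u5).
Split on u5. With u5 = true, the clauses containing u5 are satisfied and !u5 drops from the rest; 3 of the 2^5 = 32 assignments to the other variables satisfy what remains.
With u5 = false, by the same count on the reduced clause set, 0 assignments work.
(One model: u0=F, u1=T, u2=F, u3=T, u4=T, u5=T.)
Total: 3 + 0 = 3.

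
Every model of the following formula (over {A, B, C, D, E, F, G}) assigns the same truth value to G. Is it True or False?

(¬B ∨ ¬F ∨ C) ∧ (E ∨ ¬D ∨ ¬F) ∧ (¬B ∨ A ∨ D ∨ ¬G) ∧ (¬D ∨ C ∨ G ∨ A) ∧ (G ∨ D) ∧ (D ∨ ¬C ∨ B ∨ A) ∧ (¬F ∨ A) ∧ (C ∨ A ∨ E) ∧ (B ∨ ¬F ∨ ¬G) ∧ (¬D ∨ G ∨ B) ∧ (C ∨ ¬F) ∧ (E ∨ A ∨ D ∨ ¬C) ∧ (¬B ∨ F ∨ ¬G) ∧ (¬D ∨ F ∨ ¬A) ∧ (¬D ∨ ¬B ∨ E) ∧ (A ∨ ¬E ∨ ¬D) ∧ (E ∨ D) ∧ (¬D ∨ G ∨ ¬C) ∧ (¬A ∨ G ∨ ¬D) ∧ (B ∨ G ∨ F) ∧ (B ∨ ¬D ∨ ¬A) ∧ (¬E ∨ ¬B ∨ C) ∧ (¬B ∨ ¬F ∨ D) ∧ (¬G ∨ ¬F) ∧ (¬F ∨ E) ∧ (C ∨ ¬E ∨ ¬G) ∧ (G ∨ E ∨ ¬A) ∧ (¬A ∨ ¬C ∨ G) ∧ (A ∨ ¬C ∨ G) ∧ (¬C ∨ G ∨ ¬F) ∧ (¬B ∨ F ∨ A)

Suppose G = False.
From the singleton clause (D), D = True.
From the singleton clause (B), B = True.
From the singleton clause (E), E = True.
From the singleton clause (A), A = True.
That conflicts with the unit clause (¬A).
So every satisfying assignment has G = True.

True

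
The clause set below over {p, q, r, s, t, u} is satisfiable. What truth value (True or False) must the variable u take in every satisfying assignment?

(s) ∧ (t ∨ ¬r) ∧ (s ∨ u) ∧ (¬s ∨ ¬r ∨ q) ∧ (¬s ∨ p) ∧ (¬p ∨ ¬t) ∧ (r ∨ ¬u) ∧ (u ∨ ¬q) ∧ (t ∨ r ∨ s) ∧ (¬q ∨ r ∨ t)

False

Suppose u = True.
(s) alone gives s = True.
(p) alone gives p = True.
(¬t) alone gives t = False.
(¬r) alone gives r = False.
Now (r) is unsatisfied and unit — conflict.
So every satisfying assignment has u = False.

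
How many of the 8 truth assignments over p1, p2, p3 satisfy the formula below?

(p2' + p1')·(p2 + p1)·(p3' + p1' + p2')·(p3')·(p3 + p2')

There are 2^3 = 8 truth assignments over (p1, p2, p3).
Split on p2. With p2 = 1, the clauses containing p2 are satisfied and p2' drops from the rest; 0 of the 2^2 = 4 assignments to the other variables satisfy what remains.
With p2 = 0, by the same count on the reduced clause set, 1 assignment works.
Total: 0 + 1 = 1.

1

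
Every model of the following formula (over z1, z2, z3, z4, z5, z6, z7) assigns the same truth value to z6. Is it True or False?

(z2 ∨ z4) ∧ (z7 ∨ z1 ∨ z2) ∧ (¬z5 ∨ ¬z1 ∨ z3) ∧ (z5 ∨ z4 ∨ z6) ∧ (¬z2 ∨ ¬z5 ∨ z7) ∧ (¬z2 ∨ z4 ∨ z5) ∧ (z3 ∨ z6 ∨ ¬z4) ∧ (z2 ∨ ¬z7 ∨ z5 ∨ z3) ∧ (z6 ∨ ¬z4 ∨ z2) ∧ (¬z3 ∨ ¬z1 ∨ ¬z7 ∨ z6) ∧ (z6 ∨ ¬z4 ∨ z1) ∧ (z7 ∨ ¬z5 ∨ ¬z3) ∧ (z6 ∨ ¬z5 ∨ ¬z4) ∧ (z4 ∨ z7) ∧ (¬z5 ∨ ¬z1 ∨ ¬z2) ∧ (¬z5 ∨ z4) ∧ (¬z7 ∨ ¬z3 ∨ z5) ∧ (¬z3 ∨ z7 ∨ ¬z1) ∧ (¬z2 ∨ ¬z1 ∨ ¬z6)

True

Suppose z6 = False.
Case z2 = True:
Case z5 = True:
Unit clause (z7) forces z7 = True.
Unit clause (¬z4) forces z4 = False.
But (z4) is also a unit clause — contradiction.
Backtrack on z5: now try z5 = False.
Unit clause (z4) forces z4 = True.
Unit clause (z3) forces z3 = True.
Unit clause (z1) forces z1 = True.
Unit clause (¬z7) forces z7 = False.
But (z7) is also a unit clause — contradiction.
Both values of z5 lead to a conflict.
Backtrack on z2: now try z2 = False.
Unit clause (z4) forces z4 = True.
But (¬z4) is also a unit clause — contradiction.
Both values of z2 lead to a conflict.
So every satisfying assignment has z6 = True.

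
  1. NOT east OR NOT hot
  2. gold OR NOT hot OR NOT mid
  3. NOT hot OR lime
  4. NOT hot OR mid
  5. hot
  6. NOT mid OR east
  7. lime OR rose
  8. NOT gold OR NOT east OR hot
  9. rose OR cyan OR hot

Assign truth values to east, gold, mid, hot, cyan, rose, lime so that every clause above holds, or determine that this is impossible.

UNSATISFIABLE

(hot) alone gives hot = true.
(NOT east) alone gives east = false.
(lime) alone gives lime = true.
(mid) alone gives mid = true.
Now (NOT mid) is unsatisfied and unit — conflict.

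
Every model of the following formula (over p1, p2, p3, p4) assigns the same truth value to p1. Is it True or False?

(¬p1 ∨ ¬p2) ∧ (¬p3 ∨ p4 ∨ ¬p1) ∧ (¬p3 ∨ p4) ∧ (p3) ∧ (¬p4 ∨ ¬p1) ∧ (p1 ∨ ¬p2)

False

Suppose p1 = True.
The clause (¬p2) is unit, so p2 = False.
The clause (p3) is unit, so p3 = True.
The clause (p4) is unit, so p4 = True.
But (¬p4) is also a unit clause — contradiction.
So every satisfying assignment has p1 = False.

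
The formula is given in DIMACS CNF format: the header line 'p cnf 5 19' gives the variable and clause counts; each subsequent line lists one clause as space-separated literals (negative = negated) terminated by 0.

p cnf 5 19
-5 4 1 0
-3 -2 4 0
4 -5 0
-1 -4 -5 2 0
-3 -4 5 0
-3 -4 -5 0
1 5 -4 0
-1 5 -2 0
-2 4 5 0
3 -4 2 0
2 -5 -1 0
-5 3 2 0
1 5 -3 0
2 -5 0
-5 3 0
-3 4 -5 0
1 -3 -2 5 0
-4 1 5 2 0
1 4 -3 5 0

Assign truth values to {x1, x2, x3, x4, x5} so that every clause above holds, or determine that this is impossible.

Case x4 = False:
From the singleton clause (¬x5), x5 = False.
From the singleton clause (¬x2), x2 = False.
Case x1 = True:
All clauses hold; x3 can take either value.

x1: True; x2: False; x3: True; x4: False; x5: False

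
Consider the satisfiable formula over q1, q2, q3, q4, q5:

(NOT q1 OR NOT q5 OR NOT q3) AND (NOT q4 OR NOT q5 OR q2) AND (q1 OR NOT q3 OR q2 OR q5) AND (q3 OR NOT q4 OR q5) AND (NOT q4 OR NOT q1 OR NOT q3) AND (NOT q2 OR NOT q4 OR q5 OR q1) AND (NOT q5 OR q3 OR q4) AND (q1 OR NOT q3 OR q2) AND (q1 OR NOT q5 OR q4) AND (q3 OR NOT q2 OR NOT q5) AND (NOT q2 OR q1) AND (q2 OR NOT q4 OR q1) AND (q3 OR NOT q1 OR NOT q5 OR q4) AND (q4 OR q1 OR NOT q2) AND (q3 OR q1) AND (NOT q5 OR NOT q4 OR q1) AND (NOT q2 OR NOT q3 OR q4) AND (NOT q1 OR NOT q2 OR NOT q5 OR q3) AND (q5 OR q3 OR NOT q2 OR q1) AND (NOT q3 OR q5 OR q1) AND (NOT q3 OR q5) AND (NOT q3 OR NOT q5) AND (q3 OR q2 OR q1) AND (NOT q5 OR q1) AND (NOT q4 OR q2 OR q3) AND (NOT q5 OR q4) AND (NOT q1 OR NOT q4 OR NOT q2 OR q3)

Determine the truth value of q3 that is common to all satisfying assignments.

Suppose q3 = true.
From the singleton clause (q5), q5 = true.
That conflicts with the unit clause (NOT q5).
So every satisfying assignment has q3 = False.

False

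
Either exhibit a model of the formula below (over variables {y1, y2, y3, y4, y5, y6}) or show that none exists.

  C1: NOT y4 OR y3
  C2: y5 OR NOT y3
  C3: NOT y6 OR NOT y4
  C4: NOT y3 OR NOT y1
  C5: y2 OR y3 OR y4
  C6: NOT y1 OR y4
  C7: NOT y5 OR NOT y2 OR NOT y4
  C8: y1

UNSATISFIABLE

From the singleton clause (y1), y1 = true.
From the singleton clause (NOT y3), y3 = false.
From the singleton clause (NOT y4), y4 = false.
Now (y4) is unsatisfied and unit — conflict.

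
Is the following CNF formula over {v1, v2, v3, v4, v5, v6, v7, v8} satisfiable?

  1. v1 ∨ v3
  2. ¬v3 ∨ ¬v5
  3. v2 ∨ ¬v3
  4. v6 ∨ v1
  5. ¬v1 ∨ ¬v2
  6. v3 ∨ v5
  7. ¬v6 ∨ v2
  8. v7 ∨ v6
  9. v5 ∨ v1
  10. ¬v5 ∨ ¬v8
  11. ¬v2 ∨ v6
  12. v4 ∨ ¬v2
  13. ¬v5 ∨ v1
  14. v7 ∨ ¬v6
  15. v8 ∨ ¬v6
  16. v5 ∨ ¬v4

Satisfiable

Branch on v1: set v1 = True.
From the singleton clause (¬v2), v2 = False.
From the singleton clause (¬v3), v3 = False.
From the singleton clause (v5), v5 = True.
From the singleton clause (¬v6), v6 = False.
From the singleton clause (v7), v7 = True.
From the singleton clause (¬v8), v8 = False.
No clause remains; v4 is free.
A satisfying assignment: v1: True,  v2: False,  v3: False,  v4: False,  v5: True,  v6: False,  v7: True,  v8: False.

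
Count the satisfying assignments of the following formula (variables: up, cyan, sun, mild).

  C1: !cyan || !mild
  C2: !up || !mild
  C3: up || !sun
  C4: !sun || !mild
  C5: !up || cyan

There are 2^4 = 16 truth assignments over (up, cyan, sun, mild).
Check each against the 5 clauses (columns in the order up, cyan, sun, mild):
  F F F F  ✓ satisfies all
  F F F T  ✓ satisfies all
  F F T F  ✗ fails (up || !sun)
  F F T T  ✗ fails (up || !sun)
  F T F F  ✓ satisfies all
  F T F T  ✗ fails (!cyan || !mild)
  F T T F  ✗ fails (up || !sun)
  F T T T  ✗ fails (!cyan || !mild)
  T F F F  ✗ fails (!up || cyan)
  T F F T  ✗ fails (!up || !mild)
  T F T F  ✗ fails (!up || cyan)
  T F T T  ✗ fails (!up || !mild)
  T T F F  ✓ satisfies all
  T T F T  ✗ fails (!cyan || !mild)
  T T T F  ✓ satisfies all
  T T T T  ✗ fails (!cyan || !mild)
5 of the 16 rows are models.

5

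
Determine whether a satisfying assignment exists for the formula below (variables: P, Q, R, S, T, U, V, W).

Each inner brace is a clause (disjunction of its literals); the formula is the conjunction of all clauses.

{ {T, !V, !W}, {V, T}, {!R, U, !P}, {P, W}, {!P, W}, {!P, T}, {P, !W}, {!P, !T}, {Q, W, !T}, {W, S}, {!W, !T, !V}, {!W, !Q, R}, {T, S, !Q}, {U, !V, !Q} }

Unsatisfiable

Branch on V: set V = true.
Branch on T: set T = true.
From the singleton clause (!P), P = false.
From the singleton clause (W), W = true.
Now (!W) is unsatisfied and unit — conflict.
Undo T and try T = false.
From the singleton clause (!W), W = false.
From the singleton clause (P), P = true.
Now (!P) is unsatisfied and unit — conflict.
Either choice for T ends in contradiction.
Undo V and try V = false.
From the singleton clause (T), T = true.
From the singleton clause (!P), P = false.
From the singleton clause (W), W = true.
Now (!W) is unsatisfied and unit — conflict.
Either choice for V ends in contradiction.
No assignment satisfies every clause.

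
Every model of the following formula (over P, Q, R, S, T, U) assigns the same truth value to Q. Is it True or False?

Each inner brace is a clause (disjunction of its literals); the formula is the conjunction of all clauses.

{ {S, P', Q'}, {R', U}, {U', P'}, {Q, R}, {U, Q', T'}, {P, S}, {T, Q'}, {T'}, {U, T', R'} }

Suppose Q = 1.
From the singleton clause (T), T = 1.
That conflicts with the unit clause (T').
So every satisfying assignment has Q = False.

False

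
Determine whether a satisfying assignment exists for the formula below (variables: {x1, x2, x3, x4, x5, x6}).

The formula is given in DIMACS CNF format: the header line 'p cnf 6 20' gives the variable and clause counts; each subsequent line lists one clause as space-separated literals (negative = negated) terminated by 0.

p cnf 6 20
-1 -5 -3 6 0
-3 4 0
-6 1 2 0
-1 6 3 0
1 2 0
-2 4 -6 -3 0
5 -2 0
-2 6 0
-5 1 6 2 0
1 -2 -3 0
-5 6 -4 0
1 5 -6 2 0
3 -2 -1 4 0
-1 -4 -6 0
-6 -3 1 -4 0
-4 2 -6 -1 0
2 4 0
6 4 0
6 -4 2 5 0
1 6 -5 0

Yes, satisfiable

Branch on x3: set x3 = False.
Branch on x1: set x1 = False.
From the singleton clause (x2), x2 = True.
From the singleton clause (x5), x5 = True.
From the singleton clause (x6), x6 = True.
No clause remains; x4 is free.
A satisfying assignment: x1=False; x2=True; x3=False; x4=False; x5=True; x6=True.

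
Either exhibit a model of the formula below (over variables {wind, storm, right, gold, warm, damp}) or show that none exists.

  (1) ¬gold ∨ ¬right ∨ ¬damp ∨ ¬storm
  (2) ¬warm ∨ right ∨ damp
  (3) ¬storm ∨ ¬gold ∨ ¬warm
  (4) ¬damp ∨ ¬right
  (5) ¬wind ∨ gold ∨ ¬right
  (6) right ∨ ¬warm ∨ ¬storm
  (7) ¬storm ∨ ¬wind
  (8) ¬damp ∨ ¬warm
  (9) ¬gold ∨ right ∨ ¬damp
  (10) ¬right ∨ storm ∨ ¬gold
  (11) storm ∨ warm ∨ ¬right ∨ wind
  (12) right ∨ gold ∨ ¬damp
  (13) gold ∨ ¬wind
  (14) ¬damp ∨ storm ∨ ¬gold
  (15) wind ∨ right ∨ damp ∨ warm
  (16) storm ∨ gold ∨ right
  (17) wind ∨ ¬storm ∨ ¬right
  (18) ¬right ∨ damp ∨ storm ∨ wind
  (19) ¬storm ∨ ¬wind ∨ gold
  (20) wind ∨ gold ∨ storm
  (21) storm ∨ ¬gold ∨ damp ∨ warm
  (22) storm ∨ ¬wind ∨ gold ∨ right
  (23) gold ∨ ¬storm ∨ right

Case damp = False:
Case warm = False:
Case storm = False:
From the singleton clause (¬gold), gold = False.
From the singleton clause (¬wind), wind = False.
That conflicts with the unit clause (wind).
So storm must be the other value — set storm = True.
From the singleton clause (¬wind), wind = False.
From the singleton clause (right), right = True.
That conflicts with the unit clause (¬right).
Neither storm = True nor storm = False works.
So warm must be the other value — set warm = True.
From the singleton clause (right), right = True.
Case storm = False:
From the singleton clause (¬gold), gold = False.
From the singleton clause (¬wind), wind = False.
That conflicts with the unit clause (wind).
So storm must be the other value — set storm = True.
From the singleton clause (¬gold), gold = False.
From the singleton clause (¬wind), wind = False.
That conflicts with the unit clause (wind).
Neither storm = True nor storm = False works.
Neither warm = True nor warm = False works.
So damp must be the other value — set damp = True.
From the singleton clause (¬right), right = False.
From the singleton clause (¬warm), warm = False.
From the singleton clause (¬gold), gold = False.
That conflicts with the unit clause (gold).
Neither damp = True nor damp = False works.

UNSATISFIABLE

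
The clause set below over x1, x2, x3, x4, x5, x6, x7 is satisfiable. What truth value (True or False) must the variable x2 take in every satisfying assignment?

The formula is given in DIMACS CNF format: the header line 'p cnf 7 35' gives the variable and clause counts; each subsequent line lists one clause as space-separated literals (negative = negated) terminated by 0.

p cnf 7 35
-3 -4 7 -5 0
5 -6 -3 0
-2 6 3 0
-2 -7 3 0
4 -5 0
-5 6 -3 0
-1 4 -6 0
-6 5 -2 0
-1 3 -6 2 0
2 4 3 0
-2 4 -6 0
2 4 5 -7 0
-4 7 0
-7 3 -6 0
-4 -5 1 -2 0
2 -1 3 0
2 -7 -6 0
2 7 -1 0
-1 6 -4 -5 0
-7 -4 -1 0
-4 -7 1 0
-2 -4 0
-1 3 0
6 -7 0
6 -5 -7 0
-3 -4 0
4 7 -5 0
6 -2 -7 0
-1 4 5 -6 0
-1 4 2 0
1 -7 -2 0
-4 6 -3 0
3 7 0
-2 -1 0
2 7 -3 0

Suppose x2 = False.
Case x4 = True:
The clause (x7) is unit, so x7 = True.
The clause (¬x6) is unit, so x6 = False.
But (x6) is also a unit clause — contradiction.
That branch fails; take x4 = False instead.
The clause (¬x5) is unit, so x5 = False.
The clause (x3) is unit, so x3 = True.
The clause (¬x6) is unit, so x6 = False.
The clause (¬x7) is unit, so x7 = False.
But (x7) is also a unit clause — contradiction.
Neither x4 = True nor x4 = False works.
So every satisfying assignment has x2 = True.

True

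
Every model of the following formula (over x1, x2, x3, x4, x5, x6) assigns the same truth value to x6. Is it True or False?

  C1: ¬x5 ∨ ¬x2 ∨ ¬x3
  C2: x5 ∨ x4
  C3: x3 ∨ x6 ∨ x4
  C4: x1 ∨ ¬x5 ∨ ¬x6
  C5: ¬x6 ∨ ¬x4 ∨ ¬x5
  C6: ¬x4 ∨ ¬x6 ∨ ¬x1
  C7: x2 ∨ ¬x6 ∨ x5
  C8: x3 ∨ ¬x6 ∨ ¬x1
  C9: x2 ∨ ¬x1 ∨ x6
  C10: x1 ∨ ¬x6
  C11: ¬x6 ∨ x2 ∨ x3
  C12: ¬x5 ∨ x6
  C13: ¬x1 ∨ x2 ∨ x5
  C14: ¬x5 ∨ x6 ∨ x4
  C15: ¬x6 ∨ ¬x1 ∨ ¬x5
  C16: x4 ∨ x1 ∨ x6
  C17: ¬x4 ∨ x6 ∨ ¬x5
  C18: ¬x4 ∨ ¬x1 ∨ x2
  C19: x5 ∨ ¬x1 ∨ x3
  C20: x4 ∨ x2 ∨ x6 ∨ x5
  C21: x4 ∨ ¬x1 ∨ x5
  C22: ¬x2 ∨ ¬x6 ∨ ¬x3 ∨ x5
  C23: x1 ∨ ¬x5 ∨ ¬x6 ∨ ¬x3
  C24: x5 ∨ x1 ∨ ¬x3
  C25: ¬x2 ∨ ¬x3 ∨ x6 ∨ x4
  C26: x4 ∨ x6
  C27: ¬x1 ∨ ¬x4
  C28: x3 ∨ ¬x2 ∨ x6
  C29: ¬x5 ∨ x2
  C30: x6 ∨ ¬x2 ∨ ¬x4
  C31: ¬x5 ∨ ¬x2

False

Suppose x6 = True.
From the singleton clause (x1), x1 = True.
From the singleton clause (¬x4), x4 = False.
From the singleton clause (x5), x5 = True.
But (¬x5) is also a unit clause — contradiction.
So every satisfying assignment has x6 = False.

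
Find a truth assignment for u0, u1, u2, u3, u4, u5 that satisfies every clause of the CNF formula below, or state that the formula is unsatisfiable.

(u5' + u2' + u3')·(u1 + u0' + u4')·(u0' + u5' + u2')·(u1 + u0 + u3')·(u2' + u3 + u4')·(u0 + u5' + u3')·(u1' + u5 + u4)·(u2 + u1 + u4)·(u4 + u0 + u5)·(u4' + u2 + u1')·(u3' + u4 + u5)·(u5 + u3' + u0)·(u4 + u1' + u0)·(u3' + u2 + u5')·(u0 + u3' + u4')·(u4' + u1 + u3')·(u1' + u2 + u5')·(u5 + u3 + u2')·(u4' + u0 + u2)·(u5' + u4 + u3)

u0 ↦ 1, u1 ↦ 1, u2 ↦ 1, u3 ↦ 1, u4 ↦ 1, u5 ↦ 0

Try u5 = 0.
Try u1 = 1.
Unit clause (u4) forces u4 = 1.
Unit clause (u2) forces u2 = 1.
Unit clause (u3) forces u3 = 1.
Unit clause (u0) forces u0 = 1.
Every clause now holds.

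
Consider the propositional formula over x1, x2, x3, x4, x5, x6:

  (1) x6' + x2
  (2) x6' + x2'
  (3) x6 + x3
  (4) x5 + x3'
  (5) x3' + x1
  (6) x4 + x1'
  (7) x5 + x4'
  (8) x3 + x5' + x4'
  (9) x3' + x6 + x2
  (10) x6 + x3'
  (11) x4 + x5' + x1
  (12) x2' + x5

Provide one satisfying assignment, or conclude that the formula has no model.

Case x6 = 0:
From the singleton clause (x3), x3 = 1.
But (x3') is also a unit clause — contradiction.
Backtrack on x6: now try x6 = 1.
From the singleton clause (x2), x2 = 1.
But (x2') is also a unit clause — contradiction.
Either choice for x6 ends in contradiction.

UNSATISFIABLE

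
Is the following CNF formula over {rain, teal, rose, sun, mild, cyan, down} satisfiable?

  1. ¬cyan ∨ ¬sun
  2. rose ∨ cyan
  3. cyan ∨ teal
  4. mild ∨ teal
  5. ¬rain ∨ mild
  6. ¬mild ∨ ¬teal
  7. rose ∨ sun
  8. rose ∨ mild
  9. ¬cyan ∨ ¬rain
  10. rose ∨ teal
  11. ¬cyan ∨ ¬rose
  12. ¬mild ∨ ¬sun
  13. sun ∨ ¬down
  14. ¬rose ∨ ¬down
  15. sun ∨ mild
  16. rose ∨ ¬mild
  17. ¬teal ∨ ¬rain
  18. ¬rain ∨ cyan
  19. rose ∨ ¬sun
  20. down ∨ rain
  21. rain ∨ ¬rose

Case cyan = False:
The clause (rose) is unit, so rose = True.
The clause (teal) is unit, so teal = True.
The clause (¬mild) is unit, so mild = False.
The clause (¬rain) is unit, so rain = False.
That conflicts with the unit clause (rain).
Undo cyan and try cyan = True.
The clause (¬sun) is unit, so sun = False.
The clause (rose) is unit, so rose = True.
That conflicts with the unit clause (¬rose).
Both values of cyan lead to a conflict.
No assignment satisfies every clause.

Unsatisfiable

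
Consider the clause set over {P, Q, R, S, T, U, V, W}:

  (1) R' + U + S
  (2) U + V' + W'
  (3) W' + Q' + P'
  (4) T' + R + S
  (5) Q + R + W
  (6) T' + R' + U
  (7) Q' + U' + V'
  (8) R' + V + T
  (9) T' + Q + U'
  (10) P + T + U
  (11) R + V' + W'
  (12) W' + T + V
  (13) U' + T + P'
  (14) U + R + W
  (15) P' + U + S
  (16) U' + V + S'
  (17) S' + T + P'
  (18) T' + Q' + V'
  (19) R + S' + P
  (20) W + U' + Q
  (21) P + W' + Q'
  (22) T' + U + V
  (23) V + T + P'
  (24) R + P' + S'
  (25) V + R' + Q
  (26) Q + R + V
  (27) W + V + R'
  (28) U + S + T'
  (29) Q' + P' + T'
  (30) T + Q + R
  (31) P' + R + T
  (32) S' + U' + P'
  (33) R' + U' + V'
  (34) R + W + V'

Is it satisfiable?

Suppose R = 0.
Suppose T = 0.
The clause (Q) is unit, so Q = 1.
The clause (P') is unit, so P = 0.
The clause (U) is unit, so U = 1.
The clause (V') is unit, so V = 0.
The clause (W') is unit, so W = 0.
The clause (S') is unit, so S = 0.
This assignment satisfies each clause.
A satisfying assignment: P=0; Q=1; R=0; S=0; T=0; U=1; V=0; W=0.

Satisfiable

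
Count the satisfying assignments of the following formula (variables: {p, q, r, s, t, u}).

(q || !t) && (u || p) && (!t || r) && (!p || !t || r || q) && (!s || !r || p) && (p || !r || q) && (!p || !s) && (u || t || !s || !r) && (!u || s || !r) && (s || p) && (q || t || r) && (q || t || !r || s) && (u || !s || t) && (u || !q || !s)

5

There are 2^6 = 64 truth assignments over (p, q, r, s, t, u).
Split on r. With r = true, the clauses containing r are satisfied and !r drops from the rest; 2 of the 2^5 = 32 assignments to the other variables satisfy what remains.
With r = false, by the same count on the reduced clause set, 3 assignments work.
(One model: p=F, q=T, r=F, s=T, t=F, u=T.)
Total: 2 + 3 = 5.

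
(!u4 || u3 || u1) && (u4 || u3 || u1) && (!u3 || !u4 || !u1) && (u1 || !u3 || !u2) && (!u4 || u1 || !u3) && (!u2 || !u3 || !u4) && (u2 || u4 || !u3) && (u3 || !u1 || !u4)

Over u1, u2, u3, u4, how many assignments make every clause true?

There are 2^4 = 16 truth assignments over (u1, u2, u3, u4).
Check each against the 8 clauses (columns in the order u1, u2, u3, u4):
  F F F F  ✗ fails (u4 || u3 || u1)
  F F F T  ✗ fails (!u4 || u3 || u1)
  F F T F  ✗ fails (u2 || u4 || !u3)
  F F T T  ✗ fails (!u4 || u1 || !u3)
  F T F F  ✗ fails (u4 || u3 || u1)
  F T F T  ✗ fails (!u4 || u3 || u1)
  F T T F  ✗ fails (u1 || !u3 || !u2)
  F T T T  ✗ fails (u1 || !u3 || !u2)
  T F F F  ✓ satisfies all
  T F F T  ✗ fails (u3 || !u1 || !u4)
  T F T F  ✗ fails (u2 || u4 || !u3)
  T F T T  ✗ fails (!u3 || !u4 || !u1)
  T T F F  ✓ satisfies all
  T T F T  ✗ fails (u3 || !u1 || !u4)
  T T T F  ✓ satisfies all
  T T T T  ✗ fails (!u3 || !u4 || !u1)
3 of the 16 rows are models.

3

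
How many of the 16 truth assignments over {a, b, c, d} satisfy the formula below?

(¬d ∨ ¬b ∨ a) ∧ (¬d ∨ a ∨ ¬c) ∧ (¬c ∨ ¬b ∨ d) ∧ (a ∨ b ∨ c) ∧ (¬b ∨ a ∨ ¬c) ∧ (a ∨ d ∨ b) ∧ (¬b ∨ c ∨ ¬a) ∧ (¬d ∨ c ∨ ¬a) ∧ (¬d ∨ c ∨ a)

There are 2^4 = 16 truth assignments over (a, b, c, d).
Check each against the 9 clauses (columns in the order a, b, c, d):
  F F F F  ✗ fails (a ∨ b ∨ c)
  F F F T  ✗ fails (a ∨ b ∨ c)
  F F T F  ✗ fails (a ∨ d ∨ b)
  F F T T  ✗ fails (¬d ∨ a ∨ ¬c)
  F T F F  ✓ satisfies all
  F T F T  ✗ fails (¬d ∨ ¬b ∨ a)
  F T T F  ✗ fails (¬c ∨ ¬b ∨ d)
  F T T T  ✗ fails (¬d ∨ ¬b ∨ a)
  T F F F  ✓ satisfies all
  T F F T  ✗ fails (¬d ∨ c ∨ ¬a)
  T F T F  ✓ satisfies all
  T F T T  ✓ satisfies all
  T T F F  ✗ fails (¬b ∨ c ∨ ¬a)
  T T F T  ✗ fails (¬b ∨ c ∨ ¬a)
  T T T F  ✗ fails (¬c ∨ ¬b ∨ d)
  T T T T  ✓ satisfies all
5 of the 16 rows are models.

5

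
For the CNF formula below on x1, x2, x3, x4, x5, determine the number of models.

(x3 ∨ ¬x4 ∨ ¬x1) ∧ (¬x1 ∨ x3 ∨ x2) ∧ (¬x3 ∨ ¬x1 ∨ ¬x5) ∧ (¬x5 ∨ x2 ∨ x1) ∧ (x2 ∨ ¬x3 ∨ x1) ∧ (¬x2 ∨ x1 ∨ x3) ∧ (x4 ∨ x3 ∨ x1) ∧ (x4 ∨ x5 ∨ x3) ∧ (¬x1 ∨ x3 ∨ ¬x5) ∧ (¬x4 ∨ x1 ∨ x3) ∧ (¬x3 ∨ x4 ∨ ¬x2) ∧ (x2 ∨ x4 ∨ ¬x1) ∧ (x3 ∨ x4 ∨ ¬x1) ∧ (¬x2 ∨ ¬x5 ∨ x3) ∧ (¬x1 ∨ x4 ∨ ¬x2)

There are 2^5 = 32 truth assignments over (x1, x2, x3, x4, x5).
Split on x4. With x4 = True, the clauses containing x4 are satisfied and ¬x4 drops from the rest; 4 of the 2^4 = 16 assignments to the other variables satisfy what remains.
With x4 = False, by the same count on the reduced clause set, 0 assignments work.
(One model: x1=F, x2=T, x3=T, x4=T, x5=F.)
Total: 4 + 0 = 4.

4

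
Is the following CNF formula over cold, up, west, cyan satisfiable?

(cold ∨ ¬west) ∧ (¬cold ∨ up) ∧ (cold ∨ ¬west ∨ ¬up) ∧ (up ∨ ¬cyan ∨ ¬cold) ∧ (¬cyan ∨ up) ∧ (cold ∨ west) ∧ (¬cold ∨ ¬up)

No, unsatisfiable

Case cold = True:
From the singleton clause (up), up = True.
That conflicts with the unit clause (¬up).
That branch fails; take cold = False instead.
From the singleton clause (¬west), west = False.
That conflicts with the unit clause (west).
Either choice for cold ends in contradiction.
No assignment satisfies every clause.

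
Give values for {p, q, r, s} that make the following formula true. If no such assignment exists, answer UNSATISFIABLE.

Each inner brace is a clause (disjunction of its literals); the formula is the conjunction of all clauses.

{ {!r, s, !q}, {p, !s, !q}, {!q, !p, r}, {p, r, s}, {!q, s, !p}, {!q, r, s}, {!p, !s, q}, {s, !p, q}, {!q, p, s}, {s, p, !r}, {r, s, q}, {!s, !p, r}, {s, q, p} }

p=false, q=false, r=false, s=true

Branch on r: set r = false.
Branch on q: set q = false.
From the singleton clause (s), s = true.
From the singleton clause (!p), p = false.
Every clause now holds.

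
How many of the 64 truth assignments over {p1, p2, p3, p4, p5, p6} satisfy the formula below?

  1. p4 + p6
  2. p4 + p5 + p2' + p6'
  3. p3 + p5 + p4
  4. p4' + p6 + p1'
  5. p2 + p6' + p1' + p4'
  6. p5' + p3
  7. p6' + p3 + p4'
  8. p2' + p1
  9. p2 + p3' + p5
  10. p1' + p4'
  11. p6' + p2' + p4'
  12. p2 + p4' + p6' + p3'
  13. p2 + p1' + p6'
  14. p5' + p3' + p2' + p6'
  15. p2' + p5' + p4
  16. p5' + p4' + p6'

There are 2^6 = 64 truth assignments over (p1, p2, p3, p4, p5, p6).
Split on p2. With p2 = 1, the clauses containing p2 are satisfied and p2' drops from the rest; 0 of the 2^5 = 32 assignments to the other variables satisfy what remains.
With p2 = 0, by the same count on the reduced clause set, 3 assignments work.
Total: 0 + 3 = 3.

3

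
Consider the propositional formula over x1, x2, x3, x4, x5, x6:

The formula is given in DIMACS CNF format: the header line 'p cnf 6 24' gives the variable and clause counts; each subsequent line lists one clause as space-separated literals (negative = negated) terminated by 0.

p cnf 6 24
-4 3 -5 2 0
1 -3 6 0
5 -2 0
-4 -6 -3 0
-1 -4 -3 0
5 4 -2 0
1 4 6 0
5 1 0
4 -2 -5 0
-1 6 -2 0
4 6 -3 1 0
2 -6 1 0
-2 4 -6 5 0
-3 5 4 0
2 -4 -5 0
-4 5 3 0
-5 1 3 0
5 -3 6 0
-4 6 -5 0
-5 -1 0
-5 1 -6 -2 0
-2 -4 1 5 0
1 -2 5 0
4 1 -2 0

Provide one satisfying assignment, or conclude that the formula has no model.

x1=True; x2=False; x3=False; x4=False; x5=False; x6=True

Suppose x5 = False.
The clause (¬x2) is unit, so x2 = False.
The clause (x1) is unit, so x1 = True.
Suppose x4 = False.
The clause (¬x3) is unit, so x3 = False.
All clauses hold; x6 can take either value.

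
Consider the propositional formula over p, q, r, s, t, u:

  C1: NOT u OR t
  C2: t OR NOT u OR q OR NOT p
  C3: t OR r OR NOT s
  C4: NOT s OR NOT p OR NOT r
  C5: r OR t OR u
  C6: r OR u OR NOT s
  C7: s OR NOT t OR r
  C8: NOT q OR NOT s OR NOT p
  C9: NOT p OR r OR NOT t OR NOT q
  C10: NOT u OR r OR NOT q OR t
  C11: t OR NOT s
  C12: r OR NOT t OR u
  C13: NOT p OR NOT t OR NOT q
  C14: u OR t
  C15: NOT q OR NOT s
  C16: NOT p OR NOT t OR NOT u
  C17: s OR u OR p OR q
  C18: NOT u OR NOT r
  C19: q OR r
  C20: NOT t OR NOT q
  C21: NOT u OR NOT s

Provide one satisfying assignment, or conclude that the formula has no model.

p: false; q: false; r: true; s: true; t: true; u: false

Branch on u: set u = false.
From the singleton clause (t), t = true.
From the singleton clause (r), r = true.
From the singleton clause (NOT q), q = false.
Branch on s: set s = true.
From the singleton clause (NOT p), p = false.
This assignment satisfies each clause.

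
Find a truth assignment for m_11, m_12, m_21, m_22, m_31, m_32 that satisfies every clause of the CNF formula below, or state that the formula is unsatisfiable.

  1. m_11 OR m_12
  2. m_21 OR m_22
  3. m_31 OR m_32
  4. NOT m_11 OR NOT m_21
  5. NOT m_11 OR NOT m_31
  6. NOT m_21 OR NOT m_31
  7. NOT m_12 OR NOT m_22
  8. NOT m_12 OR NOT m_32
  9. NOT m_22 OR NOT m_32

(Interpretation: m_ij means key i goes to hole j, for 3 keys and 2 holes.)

Try m_11 = true.
The clause (NOT m_21) is unit, so m_21 = false.
The clause (m_22) is unit, so m_22 = true.
The clause (NOT m_31) is unit, so m_31 = false.
The clause (m_32) is unit, so m_32 = true.
That conflicts with the unit clause (NOT m_32).
Undo m_11 and try m_11 = false.
The clause (m_12) is unit, so m_12 = true.
The clause (NOT m_22) is unit, so m_22 = false.
The clause (m_21) is unit, so m_21 = true.
The clause (NOT m_31) is unit, so m_31 = false.
The clause (m_32) is unit, so m_32 = true.
That conflicts with the unit clause (NOT m_32).
Both values of m_11 lead to a conflict.

UNSATISFIABLE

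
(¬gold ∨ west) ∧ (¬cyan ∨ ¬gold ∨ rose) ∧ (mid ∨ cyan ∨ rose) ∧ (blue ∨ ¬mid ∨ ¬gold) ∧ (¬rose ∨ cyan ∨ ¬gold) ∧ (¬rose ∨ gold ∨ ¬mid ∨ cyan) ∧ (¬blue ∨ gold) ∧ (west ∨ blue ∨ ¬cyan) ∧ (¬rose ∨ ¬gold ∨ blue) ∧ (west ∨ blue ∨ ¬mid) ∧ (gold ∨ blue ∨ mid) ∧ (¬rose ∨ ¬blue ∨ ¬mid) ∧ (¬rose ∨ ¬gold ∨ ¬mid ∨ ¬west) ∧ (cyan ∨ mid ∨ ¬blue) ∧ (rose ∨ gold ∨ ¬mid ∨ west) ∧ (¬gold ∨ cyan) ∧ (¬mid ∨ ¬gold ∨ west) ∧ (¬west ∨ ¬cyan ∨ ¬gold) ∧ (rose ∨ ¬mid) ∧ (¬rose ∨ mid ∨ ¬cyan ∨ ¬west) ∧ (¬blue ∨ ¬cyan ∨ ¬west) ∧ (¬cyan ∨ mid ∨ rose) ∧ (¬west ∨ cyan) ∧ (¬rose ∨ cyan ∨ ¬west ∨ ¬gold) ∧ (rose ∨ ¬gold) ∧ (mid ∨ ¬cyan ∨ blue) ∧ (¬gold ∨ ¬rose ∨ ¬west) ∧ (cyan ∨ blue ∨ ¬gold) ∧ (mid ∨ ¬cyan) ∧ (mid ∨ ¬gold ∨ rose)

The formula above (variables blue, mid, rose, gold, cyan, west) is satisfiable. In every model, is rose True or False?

True

Suppose rose = False.
(¬mid) alone gives mid = False.
(cyan) alone gives cyan = True.
Now (¬cyan) is unsatisfied and unit — conflict.
So every satisfying assignment has rose = True.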